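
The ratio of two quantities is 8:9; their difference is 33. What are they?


Let A = 8k, B = 9k.
9k - 8k = 33
1k = 33 → k = 33/1 = 33
A = 8×33 = 264, B = 9×33 = 297
= A = 264, B = 297

A = 264, B = 297


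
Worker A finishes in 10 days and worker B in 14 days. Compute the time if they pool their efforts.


Rate of A = 1/10 per day
Rate of B = 1/14 per day
Combined rate = 1/10 + 1/14 = 24/140 ≈ 0.1714 per day
Days = 1 / combined rate = 140/24
≈ 5.83 days

5.83 days


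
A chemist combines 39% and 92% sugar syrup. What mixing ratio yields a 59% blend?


Let x parts of 39% mix with y parts of 92%.
39x + 92y = 59(x + y)
39x + 92y = 59x + 59y
x(39 - 59) = y(59 - 92)
x/y = (92 - 59)/(59 - 39) = 33/20
Simplify: 33:20
= 33:20

33:20


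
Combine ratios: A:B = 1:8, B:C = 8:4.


Match B: multiply A:B by 8 → 8:64
Multiply B:C by 8 → 64:32
Combined: 8:64:32
GCD = 8
= 1:8:4

1:8:4


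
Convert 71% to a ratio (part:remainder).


71% means 71 parts out of 100; remainder = 29
Part : remainder = 71:29
GCD = 1
= 71:29

71:29


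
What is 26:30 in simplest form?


GCD(26, 30) = 2
26/2 : 30/2
= 13:15

13:15


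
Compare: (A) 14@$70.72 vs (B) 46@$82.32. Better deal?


Deal A: $70.72/14 = $5.0514/unit
Deal B: $82.32/46 = $1.7896/unit
B is cheaper per unit
= Deal B

Deal B


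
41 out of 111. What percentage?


Percentage = (part / whole) × 100
= (41 / 111) × 100
≈ 36.94%

36.94%


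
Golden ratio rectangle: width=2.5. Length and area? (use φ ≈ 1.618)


φ = (1 + √5) / 2 ≈ 1.618
Length = width × φ = 2.5 × 1.618 = 4.045
≈ 4.05
Area = width × length = 2.5 × 4.045 = 10.1125 ≈ 10.11
= Length: 4.05, Area: 10.11

Length: 4.05, Area: 10.11


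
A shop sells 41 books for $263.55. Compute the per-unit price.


Unit rate = total / quantity
= 263.55 / 41
= $6.43 per unit

$6.43 per unit


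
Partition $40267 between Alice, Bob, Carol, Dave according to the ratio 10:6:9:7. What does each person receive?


Total parts = 10 + 6 + 9 + 7 = 32
Alice: 40267 × 10/32 = 12583.44
Bob: 40267 × 6/32 = 7550.06
Carol: 40267 × 9/32 = 11325.09
Dave: 40267 × 7/32 = 8808.41
= Alice: $12583.44, Bob: $7550.06, Carol: $11325.09, Dave: $8808.41

Alice: $12583.44, Bob: $7550.06, Carol: $11325.09, Dave: $8808.41


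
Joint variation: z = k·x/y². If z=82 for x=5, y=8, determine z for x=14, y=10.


z = k·x/y²
Solve for k using the known point: k = z·y²/x = 82×64/5 = 5248/5 = 1049.6000
Now evaluate at x=14, y=10:
z = k × 14 / 100 = (5248 × 14) / (5 × 100) = 73472/500
= 146.9440

146.9440


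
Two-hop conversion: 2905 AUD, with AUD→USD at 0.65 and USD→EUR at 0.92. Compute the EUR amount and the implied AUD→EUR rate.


Step 1: 2905 AUD × 0.65 = 1888.25 USD
Step 2: 1888.25 USD × 0.92 = 1737.19 EUR
Implied rate AUD→EUR = 0.65 × 0.92 = 0.5980
= 1737.19 EUR; implied rate 0.5980 EUR/AUD

1737.19 EUR; implied rate 0.5980 EUR/AUD


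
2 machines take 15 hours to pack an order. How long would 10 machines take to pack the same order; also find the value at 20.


Inverse proportion: x × y = constant
k = 2 × 15 = 30
At x=10: k/10 = 3.00
At x=20: k/20 = 1.50
= 3.00 and 1.50

3.00 and 1.50


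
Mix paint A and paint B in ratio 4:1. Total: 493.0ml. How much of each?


Total parts = 4 + 1 = 5
paint A: 493.0 × 4/5 = 394.4ml
paint B: 493.0 × 1/5 = 98.6ml
= 394.4ml and 98.6ml

394.4ml and 98.6ml


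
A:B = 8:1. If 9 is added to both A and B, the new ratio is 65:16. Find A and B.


Let A = 8k, B = 1k.
(8k + 9) / (1k + 9) = 65/16
Cross-multiply: 16(8k + 9) = 65(1k + 9)
128k + 144 = 65k + 585
128k - 65k = 585 - 144
63k = 441
k = 441/63 = 7
A = 8×7 = 56, B = 1×7 = 7
= A = 56, B = 7

A = 56, B = 7


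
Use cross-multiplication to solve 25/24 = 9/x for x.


Cross multiply: 25 × x = 24 × 9
25x = 216
x = 216 / 25
= 8.64

8.64


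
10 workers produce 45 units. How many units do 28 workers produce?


Direct proportion: y/x = constant
k = 45/10 = 4.5000
y₂ = k × 28 = 45 × 28 / 10 = 1260/10
= 126.00

126.00


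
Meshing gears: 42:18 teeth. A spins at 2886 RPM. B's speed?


Gear ratio = 42:18 = 7:3
RPM_B = RPM_A × (teeth_A / teeth_B)
= 2886 × (42/18)
= 6734.0 RPM

6734.0 RPM


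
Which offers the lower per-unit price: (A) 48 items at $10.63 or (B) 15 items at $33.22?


Deal A: $10.63/48 = $0.2215/unit
Deal B: $33.22/15 = $2.2147/unit
A is cheaper per unit
= Deal A

Deal A


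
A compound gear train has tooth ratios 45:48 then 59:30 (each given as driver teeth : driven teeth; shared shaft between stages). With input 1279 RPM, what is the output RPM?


Stage 1: RPM_B = RPM_A × t_A/t_B = 1279 × 45/48 = 57555/48 ≈ 1199.06
B and C share a shaft → RPM_C = RPM_B
Stage 2: RPM_D = RPM_C × t_C/t_D = RPM_A × (t_A×t_C)/(t_B×t_D)
Overall ratio = (45×59)/(48×30) = 2655/1440
RPM_D = 1279 × 2655/1440 = 3395745/1440
≈ 2358.16 RPM

2358.16 RPM


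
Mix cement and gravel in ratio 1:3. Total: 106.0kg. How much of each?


Total parts = 1 + 3 = 4
cement: 106.0 × 1/4 = 26.5kg
gravel: 106.0 × 3/4 = 79.5kg
= 26.5kg and 79.5kg

26.5kg and 79.5kg


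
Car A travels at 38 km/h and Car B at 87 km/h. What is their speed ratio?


Ratio = 38:87
GCD = 1
Simplified = 38:87
Time ratio (same distance) = 87:38
Speed ratio = 38:87

38:87


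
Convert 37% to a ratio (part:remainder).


37% means 37 parts out of 100; remainder = 63
Part : remainder = 37:63
GCD = 1
= 37:63

37:63


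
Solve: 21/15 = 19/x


Cross multiply: 21 × x = 15 × 19
21x = 285
x = 285 / 21
= 13.57

13.57


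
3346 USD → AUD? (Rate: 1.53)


Amount × rate = 3346 × 1.53
= 5119.38 AUD

5119.38 AUD


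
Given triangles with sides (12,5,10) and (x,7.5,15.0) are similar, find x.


Scale factor = 7.5/5 = 1.5
Missing side = 12 × 1.5
= 18.0

18.0


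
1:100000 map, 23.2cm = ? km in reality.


Real distance = map distance × scale
= 23.2cm × 100000
= 2320000 cm = 23200.0 m
= 23.200 km

23.200 km


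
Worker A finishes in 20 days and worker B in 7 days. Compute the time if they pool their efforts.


Rate of A = 1/20 per day
Rate of B = 1/7 per day
Combined rate = 1/20 + 1/7 = 27/140 ≈ 0.1929 per day
Days = 1 / combined rate = 140/27
≈ 5.19 days

5.19 days


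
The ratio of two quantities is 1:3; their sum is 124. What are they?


Let A = 1k, B = 3k.
1k + 3k = 124
4k = 124 → k = 124/4 = 31
A = 1×31 = 31, B = 3×31 = 93
= A = 31, B = 93

A = 31, B = 93


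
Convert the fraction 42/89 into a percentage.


Percentage = (part / whole) × 100
= (42 / 89) × 100
≈ 47.19%

47.19%


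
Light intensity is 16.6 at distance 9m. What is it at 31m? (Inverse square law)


I₁d₁² = I₂d₂²
I₂ = I₁ × (d₁/d₂)²
= 16.6 × (9/31)²
= 16.6 × 81/961
= 1344.6/961
≈ 1.3992

1.3992


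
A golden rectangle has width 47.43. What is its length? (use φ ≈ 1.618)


φ = (1 + √5) / 2 ≈ 1.618
Length = width × φ = 47.43 × 1.618 = 76.74174
≈ 76.74

76.74


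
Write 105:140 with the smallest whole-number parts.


GCD(105, 140) = 35
105/35 : 140/35
= 3:4

3:4


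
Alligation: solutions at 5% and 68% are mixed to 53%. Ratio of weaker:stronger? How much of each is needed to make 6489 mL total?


Let x parts of 5% mix with y parts of 68%.
5x + 68y = 53(x + y)
5x + 68y = 53x + 53y
x(5 - 53) = y(53 - 68)
x/y = (68 - 53)/(53 - 5) = 15/48
Simplify: 5:16
Total parts = 21; one part = 6489/21 = 309.00 mL
5% solution: 5×309.00 = 1545.00 mL
68% solution: 16×309.00 = 4944.00 mL
= ratio 5:16; 1545.00 mL and 4944.00 mL

ratio 5:16; 1545.00 mL and 4944.00 mL


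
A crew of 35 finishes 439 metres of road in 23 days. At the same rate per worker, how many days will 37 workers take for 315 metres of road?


Days ∝ work / workers, so d₂ = d₁ × (m₁/m₂) × (w₂/w₁)
Workers factor (inverse): 35/37 ≈ 0.9459
Work factor (direct): 315/439 ≈ 0.7175
d₂ = 23 × 35/37 × 315/439 = (23 × 35 × 315) / (37 × 439) = 253575/16243
≈ 15.61 days

15.61 days


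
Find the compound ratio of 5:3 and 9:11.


Compound ratio = (5×9) : (3×11)
= 45:33
GCD = 3
= 15:11

15:11


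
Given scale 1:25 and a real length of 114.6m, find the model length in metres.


Model size = real / scale
= 114.6 / 25
= 4.5840 m

4.5840 m


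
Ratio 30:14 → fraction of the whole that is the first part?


Total parts = 30 + 14 = 44
First part: 30/44 = 15/22
= 15/22

15/22


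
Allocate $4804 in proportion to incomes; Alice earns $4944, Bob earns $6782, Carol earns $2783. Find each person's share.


Total income = 4944 + 6782 + 2783 = $14509
Alice: $4804 × 4944/14509 = $1636.98
Bob: $4804 × 6782/14509 = $2245.55
Carol: $4804 × 2783/14509 = $921.46
= Alice: $1636.98, Bob: $2245.55, Carol: $921.46

Alice: $1636.98, Bob: $2245.55, Carol: $921.46


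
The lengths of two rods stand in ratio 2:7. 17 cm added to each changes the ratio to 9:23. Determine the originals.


Let A = 2k, B = 7k.
(2k + 17) / (7k + 17) = 9/23
Cross-multiply: 23(2k + 17) = 9(7k + 17)
46k + 391 = 63k + 153
46k - 63k = 153 - 391
-17k = -238
k = -238/-17 = 14
A = 2×14 = 28, B = 7×14 = 98
= A = 28, B = 98

A = 28, B = 98


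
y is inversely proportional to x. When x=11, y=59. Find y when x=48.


Inverse proportion: x × y = constant
k = 11 × 59 = 649
y₂ = k / 48 = 649 / 48
= 13.52

13.52


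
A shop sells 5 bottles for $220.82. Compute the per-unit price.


Unit rate = total / quantity
= 220.82 / 5
= $44.16 per unit

$44.16 per unit


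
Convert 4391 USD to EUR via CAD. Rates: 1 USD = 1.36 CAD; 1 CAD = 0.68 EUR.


Step 1: 4391 USD × 1.36 = 5971.76 CAD
Step 2: 5971.76 CAD × 0.68 = 4060.80 EUR
Implied rate USD→EUR = 1.36 × 0.68 = 0.9248
= 4060.80 EUR

4060.80 EUR


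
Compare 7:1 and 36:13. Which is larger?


7/1 = 7.0000
36/13 = 2.7692
7.0000 > 2.7692, so 7:1 is greater
= 7:1

7:1


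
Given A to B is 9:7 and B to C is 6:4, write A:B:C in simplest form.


Match B: multiply A:B by 6 → 54:42
Multiply B:C by 7 → 42:28
Combined: 54:42:28
GCD = 2
= 27:21:14

27:21:14


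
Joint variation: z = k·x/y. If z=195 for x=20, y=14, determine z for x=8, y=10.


z = k·x/y
Solve for k using the known point: k = z·y/x = 195×14/20 = 2730/20 = 136.5000
Now evaluate at x=8, y=10:
z = k × 8 / 10 = (2730 × 8) / (20 × 10) = 21840/200
= 109.2000

109.2000


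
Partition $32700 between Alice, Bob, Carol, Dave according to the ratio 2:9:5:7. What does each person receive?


Total parts = 2 + 9 + 5 + 7 = 23
Alice: 32700 × 2/23 = 2843.48
Bob: 32700 × 9/23 = 12795.65
Carol: 32700 × 5/23 = 7108.70
Dave: 32700 × 7/23 = 9952.17
= Alice: $2843.48, Bob: $12795.65, Carol: $7108.70, Dave: $9952.17

Alice: $2843.48, Bob: $12795.65, Carol: $7108.70, Dave: $9952.17


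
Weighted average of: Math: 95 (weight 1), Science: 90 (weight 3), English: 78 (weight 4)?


Numerator = 95×1 + 90×3 + 78×4
= 95 + 270 + 312
= 677
Total weight = 8
Weighted avg = 677/8
= 84.63

84.63


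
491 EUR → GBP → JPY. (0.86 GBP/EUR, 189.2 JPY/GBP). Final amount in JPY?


Step 1: 491 EUR × 0.86 = 422.26 GBP
Step 2: 422.26 GBP × 189.2 = 79891.59 JPY
Implied rate EUR→JPY = 0.86 × 189.2 = 162.7120
= 79891.59 JPY

79891.59 JPY


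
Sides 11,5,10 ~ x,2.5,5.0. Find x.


Scale factor = 2.5/5 = 0.5
Missing side = 11 × 0.5
= 5.5

5.5


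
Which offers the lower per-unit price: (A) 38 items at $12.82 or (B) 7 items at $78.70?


Deal A: $12.82/38 = $0.3374/unit
Deal B: $78.70/7 = $11.2429/unit
A is cheaper per unit
= Deal A

Deal A


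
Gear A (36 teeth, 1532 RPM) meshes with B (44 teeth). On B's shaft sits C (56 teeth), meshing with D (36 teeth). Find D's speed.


Stage 1: RPM_B = RPM_A × t_A/t_B = 1532 × 36/44 = 55152/44 ≈ 1253.45
B and C share a shaft → RPM_C = RPM_B
Stage 2: RPM_D = RPM_C × t_C/t_D = RPM_A × (t_A×t_C)/(t_B×t_D)
Overall ratio = (36×56)/(44×36) = 2016/1584
RPM_D = 1532 × 2016/1584 = 3088512/1584
≈ 1949.82 RPM

1949.82 RPM


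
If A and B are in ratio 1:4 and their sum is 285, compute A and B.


Let A = 1k, B = 4k.
1k + 4k = 285
5k = 285 → k = 285/5 = 57
A = 1×57 = 57, B = 4×57 = 228
= A = 57, B = 228

A = 57, B = 228


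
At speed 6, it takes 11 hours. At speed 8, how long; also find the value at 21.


Inverse proportion: x × y = constant
k = 6 × 11 = 66
At x=8: k/8 = 8.25
At x=21: k/21 = 3.14
= 8.25 and 3.14

8.25 and 3.14


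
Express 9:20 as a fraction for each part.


Total parts = 9 + 20 = 29
First part: 9/29 = 9/29
Second part: 20/29 = 20/29
= 9/29 and 20/29

9/29 and 20/29


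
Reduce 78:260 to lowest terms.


GCD(78, 260) = 26
78/26 : 260/26
= 3:10

3:10


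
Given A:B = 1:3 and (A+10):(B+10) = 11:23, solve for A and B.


Let A = 1k, B = 3k.
(1k + 10) / (3k + 10) = 11/23
Cross-multiply: 23(1k + 10) = 11(3k + 10)
23k + 230 = 33k + 110
23k - 33k = 110 - 230
-10k = -120
k = -120/-10 = 12
A = 1×12 = 12, B = 3×12 = 36
= A = 12, B = 36

A = 12, B = 36


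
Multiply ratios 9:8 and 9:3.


Compound ratio = (9×9) : (8×3)
= 81:24
GCD = 3
= 27:8

27:8


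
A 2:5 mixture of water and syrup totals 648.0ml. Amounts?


Total parts = 2 + 5 = 7
water: 648.0 × 2/7 = 185.1ml
syrup: 648.0 × 5/7 = 462.9ml
= 185.1ml and 462.9ml

185.1ml and 462.9ml


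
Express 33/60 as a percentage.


Percentage = (part / whole) × 100
= (33 / 60) × 100
= 55.00%

55.00%


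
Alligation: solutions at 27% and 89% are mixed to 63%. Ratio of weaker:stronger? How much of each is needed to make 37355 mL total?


Let x parts of 27% mix with y parts of 89%.
27x + 89y = 63(x + y)
27x + 89y = 63x + 63y
x(27 - 63) = y(63 - 89)
x/y = (89 - 63)/(63 - 27) = 26/36
Simplify: 13:18
Total parts = 31; one part = 37355/31 = 1205.00 mL
27% solution: 13×1205.00 = 15665.00 mL
89% solution: 18×1205.00 = 21690.00 mL
= ratio 13:18; 15665.00 mL and 21690.00 mL

ratio 13:18; 15665.00 mL and 21690.00 mL


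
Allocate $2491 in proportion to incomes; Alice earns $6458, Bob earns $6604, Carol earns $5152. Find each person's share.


Total income = 6458 + 6604 + 5152 = $18214
Alice: $2491 × 6458/18214 = $883.21
Bob: $2491 × 6604/18214 = $903.18
Carol: $2491 × 5152/18214 = $704.60
= Alice: $883.21, Bob: $903.18, Carol: $704.60

Alice: $883.21, Bob: $903.18, Carol: $704.60


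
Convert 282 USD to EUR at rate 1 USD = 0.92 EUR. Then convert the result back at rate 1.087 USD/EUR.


Amount × rate = 282 × 0.92 = 259.44 EUR
Round-trip: 259.44 × 1.087 = 282.01 USD
= 259.44 EUR, then 282.01 USD

259.44 EUR, then 282.01 USD


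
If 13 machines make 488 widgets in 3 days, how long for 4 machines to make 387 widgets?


Days ∝ work / workers, so d₂ = d₁ × (m₁/m₂) × (w₂/w₁)
Workers factor (inverse): 13/4 = 3.2500
Work factor (direct): 387/488 ≈ 0.7930
d₂ = 3 × 13/4 × 387/488 = (3 × 13 × 387) / (4 × 488) = 15093/1952
≈ 7.73 days

7.73 days


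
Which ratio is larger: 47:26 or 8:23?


47/26 = 1.8077
8/23 = 0.3478
1.8077 > 0.3478, so 47:26 is greater
= 47:26

47:26


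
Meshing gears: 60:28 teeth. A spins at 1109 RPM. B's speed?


Gear ratio = 60:28 = 15:7
RPM_B = RPM_A × (teeth_A / teeth_B)
= 1109 × (60/28)
= 2376.4 RPM

2376.4 RPM


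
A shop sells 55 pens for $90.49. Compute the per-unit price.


Unit rate = total / quantity
= 90.49 / 55
= $1.65 per unit

$1.65 per unit


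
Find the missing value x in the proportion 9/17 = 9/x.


Cross multiply: 9 × x = 17 × 9
9x = 153
x = 153 / 9
= 17.00

17.00


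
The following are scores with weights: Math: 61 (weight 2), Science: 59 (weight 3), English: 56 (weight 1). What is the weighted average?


Numerator = 61×2 + 59×3 + 56×1
= 122 + 177 + 56
= 355
Total weight = 6
Weighted avg = 355/6
= 59.17

59.17


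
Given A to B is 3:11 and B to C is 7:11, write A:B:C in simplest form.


Match B: multiply A:B by 7 → 21:77
Multiply B:C by 11 → 77:121
Combined: 21:77:121
GCD = 1
= 21:77:121

21:77:121


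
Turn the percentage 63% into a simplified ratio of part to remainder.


63% means 63 parts out of 100; remainder = 37
Part : remainder = 63:37
GCD = 1
= 63:37

63:37


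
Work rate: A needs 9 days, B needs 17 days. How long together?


Rate of A = 1/9 per day
Rate of B = 1/17 per day
Combined rate = 1/9 + 1/17 = 26/153 ≈ 0.1699 per day
Days = 1 / combined rate = 153/26
≈ 5.88 days

5.88 days


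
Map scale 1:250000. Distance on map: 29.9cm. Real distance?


Real distance = map distance × scale
= 29.9cm × 250000
= 7475000 cm = 74750.0 m
= 74.750 km

74.750 km


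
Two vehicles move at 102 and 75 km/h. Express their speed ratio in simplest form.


Ratio = 102:75
GCD = 3
Simplified = 34:25
Time ratio (same distance) = 25:34
Speed ratio = 34:25

34:25


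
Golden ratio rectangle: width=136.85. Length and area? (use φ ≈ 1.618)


φ = (1 + √5) / 2 ≈ 1.618
Length = width × φ = 136.85 × 1.618 = 221.4233
≈ 221.42
Area = width × length = 136.85 × 221.4233 = 30301.778605 ≈ 30301.78
= Length: 221.42, Area: 30301.78

Length: 221.42, Area: 30301.78


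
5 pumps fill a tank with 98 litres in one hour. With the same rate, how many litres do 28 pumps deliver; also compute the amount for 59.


Direct proportion: y/x = constant
k = 98/5 = 19.6000
y at x=28: k × 28 = 98 × 28 / 5 = 2744/5 = 548.80
y at x=59: k × 59 = 98 × 59 / 5 = 5782/5 = 1156.40
= 548.80 and 1156.40

548.80 and 1156.40


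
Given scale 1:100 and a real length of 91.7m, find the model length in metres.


Model size = real / scale
= 91.7 / 100
= 0.9170 m

0.9170 m


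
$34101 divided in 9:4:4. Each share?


Total parts = 9 + 4 + 4 = 17
Part 1: 34101 × 9/17 = 18053.47
Part 2: 34101 × 4/17 = 8023.76
Part 3: 34101 × 4/17 = 8023.76
= Part 1: $18053.47, Part 2: $8023.76, Part 3: $8023.76

Part 1: $18053.47, Part 2: $8023.76, Part 3: $8023.76


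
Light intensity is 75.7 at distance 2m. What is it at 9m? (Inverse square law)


I₁d₁² = I₂d₂²
I₂ = I₁ × (d₁/d₂)²
= 75.7 × (2/9)²
= 75.7 × 4/81
= 302.8/81
≈ 3.7383

3.7383


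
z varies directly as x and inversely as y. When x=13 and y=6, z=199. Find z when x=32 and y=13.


z = k·x/y
Solve for k using the known point: k = z·y/x = 199×6/13 = 1194/13 ≈ 91.8462
Now evaluate at x=32, y=13:
z = k × 32 / 13 = (1194 × 32) / (13 × 13) = 38208/169
≈ 226.0828

226.0828


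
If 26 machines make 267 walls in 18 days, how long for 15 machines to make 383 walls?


Days ∝ work / workers, so d₂ = d₁ × (m₁/m₂) × (w₂/w₁)
Workers factor (inverse): 26/15 ≈ 1.7333
Work factor (direct): 383/267 ≈ 1.4345
d₂ = 18 × 26/15 × 383/267 = (18 × 26 × 383) / (15 × 267) = 179244/4005
≈ 44.76 days

44.76 days


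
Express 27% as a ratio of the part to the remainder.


27% means 27 parts out of 100; remainder = 73
Part : remainder = 27:73
GCD = 1
= 27:73

27:73


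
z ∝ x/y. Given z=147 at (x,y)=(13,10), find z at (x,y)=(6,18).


z = k·x/y
Solve for k using the known point: k = z·y/x = 147×10/13 = 1470/13 ≈ 113.0769
Now evaluate at x=6, y=18:
z = k × 6 / 18 = (1470 × 6) / (13 × 18) = 8820/234
≈ 37.6923

37.6923


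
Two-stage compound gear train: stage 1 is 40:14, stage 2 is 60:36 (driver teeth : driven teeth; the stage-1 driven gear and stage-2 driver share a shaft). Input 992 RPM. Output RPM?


Stage 1: RPM_B = RPM_A × t_A/t_B = 992 × 40/14 = 39680/14 ≈ 2834.29
B and C share a shaft → RPM_C = RPM_B
Stage 2: RPM_D = RPM_C × t_C/t_D = RPM_A × (t_A×t_C)/(t_B×t_D)
Overall ratio = (40×60)/(14×36) = 2400/504
RPM_D = 992 × 2400/504 = 2380800/504
≈ 4723.81 RPM

4723.81 RPM


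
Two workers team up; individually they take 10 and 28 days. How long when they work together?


Rate of A = 1/10 per day
Rate of B = 1/28 per day
Combined rate = 1/10 + 1/28 = 38/280 ≈ 0.1357 per day
Days = 1 / combined rate = 280/38
≈ 7.37 days

7.37 days


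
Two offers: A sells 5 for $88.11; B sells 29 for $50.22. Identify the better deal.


Deal A: $88.11/5 = $17.6220/unit
Deal B: $50.22/29 = $1.7317/unit
B is cheaper per unit
= Deal B

Deal B


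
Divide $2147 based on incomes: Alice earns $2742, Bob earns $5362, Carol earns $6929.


Total income = 2742 + 5362 + 6929 = $15033
Alice: $2147 × 2742/15033 = $391.61
Bob: $2147 × 5362/15033 = $765.80
Carol: $2147 × 6929/15033 = $989.59
= Alice: $391.61, Bob: $765.80, Carol: $989.59

Alice: $391.61, Bob: $765.80, Carol: $989.59


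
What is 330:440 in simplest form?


GCD(330, 440) = 110
330/110 : 440/110
= 3:4

3:4


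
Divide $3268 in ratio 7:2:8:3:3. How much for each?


Total parts = 7 + 2 + 8 + 3 + 3 = 23
Part 1: 3268 × 7/23 = 994.61
Part 2: 3268 × 2/23 = 284.17
Part 3: 3268 × 8/23 = 1136.70
Part 4: 3268 × 3/23 = 426.26
Part 5: 3268 × 3/23 = 426.26
= Part 1: $994.61, Part 2: $284.17, Part 3: $1136.70, Part 4: $426.26, Part 5: $426.26

Part 1: $994.61, Part 2: $284.17, Part 3: $1136.70, Part 4: $426.26, Part 5: $426.26


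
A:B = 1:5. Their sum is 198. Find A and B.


Let A = 1k, B = 5k.
1k + 5k = 198
6k = 198 → k = 198/6 = 33
A = 1×33 = 33, B = 5×33 = 165
= A = 33, B = 165

A = 33, B = 165


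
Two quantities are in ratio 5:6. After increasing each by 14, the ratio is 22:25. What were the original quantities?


Let A = 5k, B = 6k.
(5k + 14) / (6k + 14) = 22/25
Cross-multiply: 25(5k + 14) = 22(6k + 14)
125k + 350 = 132k + 308
125k - 132k = 308 - 350
-7k = -42
k = -42/-7 = 6
A = 5×6 = 30, B = 6×6 = 36
= A = 30, B = 36

A = 30, B = 36


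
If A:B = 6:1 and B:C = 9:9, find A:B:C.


Match B: multiply A:B by 9 → 54:9
Multiply B:C by 1 → 9:9
Combined: 54:9:9
GCD = 9
= 6:1:1

6:1:1


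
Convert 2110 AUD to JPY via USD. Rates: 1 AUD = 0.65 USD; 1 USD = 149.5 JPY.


Step 1: 2110 AUD × 0.65 = 1371.50 USD
Step 2: 1371.50 USD × 149.5 = 205039.25 JPY
Implied rate AUD→JPY = 0.65 × 149.5 = 97.1750
= 205039.25 JPY

205039.25 JPY


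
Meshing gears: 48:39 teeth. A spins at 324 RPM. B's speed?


Gear ratio = 48:39 = 16:13
RPM_B = RPM_A × (teeth_A / teeth_B)
= 324 × (48/39)
= 398.8 RPM

398.8 RPM


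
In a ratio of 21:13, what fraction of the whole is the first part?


Total parts = 21 + 13 = 34
First part: 21/34 = 21/34
= 21/34

21/34


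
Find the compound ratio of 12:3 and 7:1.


Compound ratio = (12×7) : (3×1)
= 84:3
GCD = 3
= 28:1

28:1


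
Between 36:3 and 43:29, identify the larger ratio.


36/3 = 12.0000
43/29 = 1.4828
12.0000 > 1.4828, so 36:3 is greater
= 36:3

36:3


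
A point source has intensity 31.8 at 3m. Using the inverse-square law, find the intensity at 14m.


I₁d₁² = I₂d₂²
I₂ = I₁ × (d₁/d₂)²
= 31.8 × (3/14)²
= 31.8 × 9/196
= 286.2/196
≈ 1.4602

1.4602


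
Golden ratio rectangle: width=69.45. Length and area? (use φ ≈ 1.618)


φ = (1 + √5) / 2 ≈ 1.618
Length = width × φ = 69.45 × 1.618 = 112.3701
≈ 112.37
Area = width × length = 69.45 × 112.3701 = 7804.103445 ≈ 7804.10
= Length: 112.37, Area: 7804.10

Length: 112.37, Area: 7804.10


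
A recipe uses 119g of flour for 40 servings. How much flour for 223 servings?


Direct proportion: y/x = constant
k = 119/40 = 2.9750
y₂ = k × 223 = 119 × 223 / 40 = 26537/40
≈ 663.43

663.43


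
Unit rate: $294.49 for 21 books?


Unit rate = total / quantity
= 294.49 / 21
= $14.02 per unit

$14.02 per unit


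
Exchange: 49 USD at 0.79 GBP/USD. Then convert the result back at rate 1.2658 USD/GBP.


Amount × rate = 49 × 0.79 = 38.71 GBP
Round-trip: 38.71 × 1.2658 = 49.00 USD
= 38.71 GBP, then 49.00 USD

38.71 GBP, then 49.00 USD


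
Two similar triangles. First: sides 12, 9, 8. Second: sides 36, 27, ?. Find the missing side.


Scale factor = 36/12 = 3
Missing side = 8 × 3
= 24.0

24.0


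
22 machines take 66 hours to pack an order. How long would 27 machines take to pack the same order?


Inverse proportion: x × y = constant
k = 22 × 66 = 1452
y₂ = k / 27 = 1452 / 27
= 53.78

53.78


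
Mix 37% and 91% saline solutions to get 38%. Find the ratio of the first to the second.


Let x parts of 37% mix with y parts of 91%.
37x + 91y = 38(x + y)
37x + 91y = 38x + 38y
x(37 - 38) = y(38 - 91)
x/y = (91 - 38)/(38 - 37) = 53/1
Simplify: 53:1
= 53:1

53:1


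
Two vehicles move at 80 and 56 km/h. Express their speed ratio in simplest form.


Ratio = 80:56
GCD = 8
Simplified = 10:7
Time ratio (same distance) = 7:10
Speed ratio = 10:7

10:7


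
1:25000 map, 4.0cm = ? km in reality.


Real distance = map distance × scale
= 4.0cm × 25000
= 100000 cm = 1000.0 m
= 1.000 km

1.000 km


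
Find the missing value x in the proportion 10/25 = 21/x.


Cross multiply: 10 × x = 25 × 21
10x = 525
x = 525 / 10
= 52.50

52.50


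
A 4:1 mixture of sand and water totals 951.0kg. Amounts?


Total parts = 4 + 1 = 5
sand: 951.0 × 4/5 = 760.8kg
water: 951.0 × 1/5 = 190.2kg
= 760.8kg and 190.2kg

760.8kg and 190.2kg


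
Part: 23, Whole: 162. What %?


Percentage = (part / whole) × 100
= (23 / 162) × 100
≈ 14.20%

14.20%


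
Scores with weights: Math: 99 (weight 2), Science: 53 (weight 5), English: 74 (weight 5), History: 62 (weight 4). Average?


Numerator = 99×2 + 53×5 + 74×5 + 62×4
= 198 + 265 + 370 + 248
= 1081
Total weight = 16
Weighted avg = 1081/16
= 67.56

67.56


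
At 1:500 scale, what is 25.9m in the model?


Model size = real / scale
= 25.9 / 500
= 0.0518 m

0.0518 m


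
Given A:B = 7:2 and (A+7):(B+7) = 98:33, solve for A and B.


Let A = 7k, B = 2k.
(7k + 7) / (2k + 7) = 98/33
Cross-multiply: 33(7k + 7) = 98(2k + 7)
231k + 231 = 196k + 686
231k - 196k = 686 - 231
35k = 455
k = 455/35 = 13
A = 7×13 = 91, B = 2×13 = 26
= A = 91, B = 26

A = 91, B = 26


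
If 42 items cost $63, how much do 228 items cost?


Direct proportion: y/x = constant
k = 63/42 = 1.5000
y₂ = k × 228 = 63 × 228 / 42 = 14364/42
= 342.00

342.00


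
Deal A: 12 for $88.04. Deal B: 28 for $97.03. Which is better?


Deal A: $88.04/12 = $7.3367/unit
Deal B: $97.03/28 = $3.4654/unit
B is cheaper per unit
= Deal B

Deal B


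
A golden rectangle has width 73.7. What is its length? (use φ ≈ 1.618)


φ = (1 + √5) / 2 ≈ 1.618
Length = width × φ = 73.7 × 1.618 = 119.2466
≈ 119.25

119.25


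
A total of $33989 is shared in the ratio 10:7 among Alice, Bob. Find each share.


Total parts = 10 + 7 = 17
Alice: 33989 × 10/17 = 19993.53
Bob: 33989 × 7/17 = 13995.47
= Alice: $19993.53, Bob: $13995.47

Alice: $19993.53, Bob: $13995.47


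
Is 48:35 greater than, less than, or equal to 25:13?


48/35 = 1.3714
25/13 = 1.9231
1.3714 < 1.9231, so 48:35 is less
= less than

less than


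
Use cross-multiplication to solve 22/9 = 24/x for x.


Cross multiply: 22 × x = 9 × 24
22x = 216
x = 216 / 22
= 9.82

9.82


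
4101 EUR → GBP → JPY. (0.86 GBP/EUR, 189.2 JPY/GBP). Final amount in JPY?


Step 1: 4101 EUR × 0.86 = 3526.86 GBP
Step 2: 3526.86 GBP × 189.2 = 667281.91 JPY
Implied rate EUR→JPY = 0.86 × 189.2 = 162.7120
= 667281.91 JPY

667281.91 JPY


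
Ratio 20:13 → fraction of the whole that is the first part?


Total parts = 20 + 13 = 33
First part: 20/33 = 20/33
= 20/33

20/33


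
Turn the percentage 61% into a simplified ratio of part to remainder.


61% means 61 parts out of 100; remainder = 39
Part : remainder = 61:39
GCD = 1
= 61:39

61:39


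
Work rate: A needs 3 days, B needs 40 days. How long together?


Rate of A = 1/3 per day
Rate of B = 1/40 per day
Combined rate = 1/3 + 1/40 = 43/120 ≈ 0.3583 per day
Days = 1 / combined rate = 120/43
≈ 2.79 days

2.79 days


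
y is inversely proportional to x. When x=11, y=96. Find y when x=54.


Inverse proportion: x × y = constant
k = 11 × 96 = 1056
y₂ = k / 54 = 1056 / 54
= 19.56

19.56


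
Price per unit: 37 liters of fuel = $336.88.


Unit rate = total / quantity
= 336.88 / 37
= $9.10 per unit

$9.10 per unit


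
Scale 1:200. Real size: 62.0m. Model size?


Model size = real / scale
= 62.0 / 200
= 0.3100 m

0.3100 m


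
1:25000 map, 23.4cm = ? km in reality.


Real distance = map distance × scale
= 23.4cm × 25000
= 585000 cm = 5850.0 m
= 5.850 km

5.850 km


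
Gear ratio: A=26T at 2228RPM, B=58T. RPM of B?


Gear ratio = 26:58 = 13:29
RPM_B = RPM_A × (teeth_A / teeth_B)
= 2228 × (26/58)
= 998.8 RPM

998.8 RPM


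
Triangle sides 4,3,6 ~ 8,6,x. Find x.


Scale factor = 8/4 = 2
Missing side = 6 × 2
= 12.0

12.0


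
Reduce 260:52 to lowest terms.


GCD(260, 52) = 52
260/52 : 52/52
= 5:1

5:1


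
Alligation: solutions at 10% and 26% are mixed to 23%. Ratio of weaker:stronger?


Let x parts of 10% mix with y parts of 26%.
10x + 26y = 23(x + y)
10x + 26y = 23x + 23y
x(10 - 23) = y(23 - 26)
x/y = (26 - 23)/(23 - 10) = 3/13
Simplify: 3:13
= 3:13

3:13


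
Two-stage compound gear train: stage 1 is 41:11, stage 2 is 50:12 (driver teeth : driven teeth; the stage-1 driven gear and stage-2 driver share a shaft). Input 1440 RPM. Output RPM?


Stage 1: RPM_B = RPM_A × t_A/t_B = 1440 × 41/11 = 59040/11 ≈ 5367.27
B and C share a shaft → RPM_C = RPM_B
Stage 2: RPM_D = RPM_C × t_C/t_D = RPM_A × (t_A×t_C)/(t_B×t_D)
Overall ratio = (41×50)/(11×12) = 2050/132
RPM_D = 1440 × 2050/132 = 2952000/132
≈ 22363.64 RPM

22363.64 RPM


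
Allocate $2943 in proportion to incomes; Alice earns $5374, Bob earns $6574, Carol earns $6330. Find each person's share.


Total income = 5374 + 6574 + 6330 = $18278
Alice: $2943 × 5374/18278 = $865.29
Bob: $2943 × 6574/18278 = $1058.50
Carol: $2943 × 6330/18278 = $1019.21
= Alice: $865.29, Bob: $1058.50, Carol: $1019.21

Alice: $865.29, Bob: $1058.50, Carol: $1019.21


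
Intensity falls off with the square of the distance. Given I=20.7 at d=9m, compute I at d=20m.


I₁d₁² = I₂d₂²
I₂ = I₁ × (d₁/d₂)²
= 20.7 × (9/20)²
= 20.7 × 81/400
= 1676.7/400
≈ 4.1918

4.1918


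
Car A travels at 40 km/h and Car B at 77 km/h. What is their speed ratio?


Ratio = 40:77
GCD = 1
Simplified = 40:77
Time ratio (same distance) = 77:40
Speed ratio = 40:77

40:77


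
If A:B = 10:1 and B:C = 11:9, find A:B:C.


Match B: multiply A:B by 11 → 110:11
Multiply B:C by 1 → 11:9
Combined: 110:11:9
GCD = 1
= 110:11:9

110:11:9


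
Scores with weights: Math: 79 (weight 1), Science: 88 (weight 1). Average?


Numerator = 79×1 + 88×1
= 79 + 88
= 167
Total weight = 2
Weighted avg = 167/2
= 83.50

83.50


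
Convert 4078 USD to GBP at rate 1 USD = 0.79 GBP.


Amount × rate = 4078 × 0.79
= 3221.62 GBP

3221.62 GBP


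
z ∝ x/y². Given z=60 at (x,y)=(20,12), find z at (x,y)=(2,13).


z = k·x/y²
Solve for k using the known point: k = z·y²/x = 60×144/20 = 8640/20 = 432.0000
Now evaluate at x=2, y=13:
z = k × 2 / 169 = (8640 × 2) / (20 × 169) = 17280/3380
≈ 5.1124

5.1124


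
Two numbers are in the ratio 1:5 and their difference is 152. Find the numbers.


Let A = 1k, B = 5k.
5k - 1k = 152
4k = 152 → k = 152/4 = 38
A = 1×38 = 38, B = 5×38 = 190
= A = 38, B = 190

A = 38, B = 190


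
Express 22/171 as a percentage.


Percentage = (part / whole) × 100
= (22 / 171) × 100
≈ 12.87%

12.87%


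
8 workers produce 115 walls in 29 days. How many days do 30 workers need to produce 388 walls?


Days ∝ work / workers, so d₂ = d₁ × (m₁/m₂) × (w₂/w₁)
Workers factor (inverse): 8/30 ≈ 0.2667
Work factor (direct): 388/115 ≈ 3.3739
d₂ = 29 × 8/30 × 388/115 = (29 × 8 × 388) / (30 × 115) = 90016/3450
≈ 26.09 days

26.09 days


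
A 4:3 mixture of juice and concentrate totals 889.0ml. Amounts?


Total parts = 4 + 3 = 7
juice: 889.0 × 4/7 = 508.0ml
concentrate: 889.0 × 3/7 = 381.0ml
= 508.0ml and 381.0ml

508.0ml and 381.0ml


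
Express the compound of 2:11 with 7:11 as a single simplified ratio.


Compound ratio = (2×7) : (11×11)
= 14:121
GCD = 1
= 14:121

14:121


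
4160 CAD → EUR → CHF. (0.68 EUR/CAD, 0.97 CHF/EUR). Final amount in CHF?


Step 1: 4160 CAD × 0.68 = 2828.80 EUR
Step 2: 2828.80 EUR × 0.97 = 2743.94 CHF
Implied rate CAD→CHF = 0.68 × 0.97 = 0.6596
= 2743.94 CHF

2743.94 CHF


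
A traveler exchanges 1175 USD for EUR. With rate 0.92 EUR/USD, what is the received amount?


Amount × rate = 1175 × 0.92
= 1081.00 EUR

1081.00 EUR


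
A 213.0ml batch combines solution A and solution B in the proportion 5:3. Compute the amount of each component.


Total parts = 5 + 3 = 8
solution A: 213.0 × 5/8 = 133.1ml
solution B: 213.0 × 3/8 = 79.9ml
= 133.1ml and 79.9ml

133.1ml and 79.9ml


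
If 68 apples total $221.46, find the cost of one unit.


Unit rate = total / quantity
= 221.46 / 68
= $3.26 per unit

$3.26 per unit


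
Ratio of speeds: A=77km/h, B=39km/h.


Ratio = 77:39
GCD = 1
Simplified = 77:39
Time ratio (same distance) = 39:77
Speed ratio = 77:39

77:39


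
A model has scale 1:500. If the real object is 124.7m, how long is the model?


Model size = real / scale
= 124.7 / 500
= 0.2494 m

0.2494 m


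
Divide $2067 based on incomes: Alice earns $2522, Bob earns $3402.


Total income = 2522 + 3402 = $5924
Alice: $2067 × 2522/5924 = $879.98
Bob: $2067 × 3402/5924 = $1187.02
= Alice: $879.98, Bob: $1187.02

Alice: $879.98, Bob: $1187.02


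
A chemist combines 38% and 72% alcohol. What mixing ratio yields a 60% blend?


Let x parts of 38% mix with y parts of 72%.
38x + 72y = 60(x + y)
38x + 72y = 60x + 60y
x(38 - 60) = y(60 - 72)
x/y = (72 - 60)/(60 - 38) = 12/22
Simplify: 6:11
= 6:11

6:11


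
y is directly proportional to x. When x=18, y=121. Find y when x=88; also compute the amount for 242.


Direct proportion: y/x = constant
k = 121/18 ≈ 6.7222
y at x=88: k × 88 = 121 × 88 / 18 = 10648/18 ≈ 591.56
y at x=242: k × 242 = 121 × 242 / 18 = 29282/18 ≈ 1626.78
= 591.56 and 1626.78

591.56 and 1626.78


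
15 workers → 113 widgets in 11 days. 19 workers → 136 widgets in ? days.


Days ∝ work / workers, so d₂ = d₁ × (m₁/m₂) × (w₂/w₁)
Workers factor (inverse): 15/19 ≈ 0.7895
Work factor (direct): 136/113 ≈ 1.2035
d₂ = 11 × 15/19 × 136/113 = (11 × 15 × 136) / (19 × 113) = 22440/2147
≈ 10.45 days

10.45 days


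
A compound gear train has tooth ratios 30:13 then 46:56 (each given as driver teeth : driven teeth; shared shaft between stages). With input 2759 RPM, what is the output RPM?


Stage 1: RPM_B = RPM_A × t_A/t_B = 2759 × 30/13 = 82770/13 ≈ 6366.92
B and C share a shaft → RPM_C = RPM_B
Stage 2: RPM_D = RPM_C × t_C/t_D = RPM_A × (t_A×t_C)/(t_B×t_D)
Overall ratio = (30×46)/(13×56) = 1380/728
RPM_D = 2759 × 1380/728 = 3807420/728
≈ 5229.97 RPM

5229.97 RPM


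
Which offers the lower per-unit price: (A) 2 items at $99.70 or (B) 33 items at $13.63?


Deal A: $99.70/2 = $49.8500/unit
Deal B: $13.63/33 = $0.4130/unit
B is cheaper per unit
= Deal B

Deal B


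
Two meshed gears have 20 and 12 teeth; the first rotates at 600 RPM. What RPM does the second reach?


Gear ratio = 20:12 = 5:3
RPM_B = RPM_A × (teeth_A / teeth_B)
= 600 × (20/12)
= 1000.0 RPM

1000.0 RPM


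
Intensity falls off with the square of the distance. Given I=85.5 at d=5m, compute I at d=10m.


I₁d₁² = I₂d₂²
I₂ = I₁ × (d₁/d₂)²
= 85.5 × (5/10)²
= 85.5 × 25/100
= 2137.5/100
= 21.3750

21.3750


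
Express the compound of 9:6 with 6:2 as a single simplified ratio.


Compound ratio = (9×6) : (6×2)
= 54:12
GCD = 6
= 9:2

9:2


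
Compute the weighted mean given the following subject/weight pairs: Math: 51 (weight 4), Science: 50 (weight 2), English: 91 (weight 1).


Numerator = 51×4 + 50×2 + 91×1
= 204 + 100 + 91
= 395
Total weight = 7
Weighted avg = 395/7
= 56.43

56.43


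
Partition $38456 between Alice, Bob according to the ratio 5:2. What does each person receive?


Total parts = 5 + 2 = 7
Alice: 38456 × 5/7 = 27468.57
Bob: 38456 × 2/7 = 10987.43
= Alice: $27468.57, Bob: $10987.43

Alice: $27468.57, Bob: $10987.43


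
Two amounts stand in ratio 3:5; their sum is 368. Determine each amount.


Let A = 3k, B = 5k.
3k + 5k = 368
8k = 368 → k = 368/8 = 46
A = 3×46 = 138, B = 5×46 = 230
= A = 138, B = 230

A = 138, B = 230


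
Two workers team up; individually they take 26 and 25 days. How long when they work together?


Rate of A = 1/26 per day
Rate of B = 1/25 per day
Combined rate = 1/26 + 1/25 = 51/650 ≈ 0.0785 per day
Days = 1 / combined rate = 650/51
≈ 12.75 days

12.75 days


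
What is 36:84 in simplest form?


GCD(36, 84) = 12
36/12 : 84/12
= 3:7

3:7


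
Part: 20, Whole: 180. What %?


Percentage = (part / whole) × 100
= (20 / 180) × 100
≈ 11.11%

11.11%


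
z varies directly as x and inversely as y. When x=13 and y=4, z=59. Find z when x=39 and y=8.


z = k·x/y
Solve for k using the known point: k = z·y/x = 59×4/13 = 236/13 ≈ 18.1538
Now evaluate at x=39, y=8:
z = k × 39 / 8 = (236 × 39) / (13 × 8) = 9204/104
= 88.5000

88.5000


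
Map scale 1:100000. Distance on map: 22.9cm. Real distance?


Real distance = map distance × scale
= 22.9cm × 100000
= 2290000 cm = 22900.0 m
= 22.900 km

22.900 km


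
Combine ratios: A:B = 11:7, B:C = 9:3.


Match B: multiply A:B by 9 → 99:63
Multiply B:C by 7 → 63:21
Combined: 99:63:21
GCD = 3
= 33:21:7

33:21:7


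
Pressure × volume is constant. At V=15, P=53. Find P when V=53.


Inverse proportion: x × y = constant
k = 15 × 53 = 795
y₂ = k / 53 = 795 / 53
= 15.00

15.00


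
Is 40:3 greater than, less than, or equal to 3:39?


40/3 = 13.3333
3/39 = 0.0769
13.3333 > 0.0769, so 40:3 is greater
= greater than

greater than


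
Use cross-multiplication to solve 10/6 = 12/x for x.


Cross multiply: 10 × x = 6 × 12
10x = 72
x = 72 / 10
= 7.20

7.20


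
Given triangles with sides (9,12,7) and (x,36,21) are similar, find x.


Scale factor = 36/12 = 3
Missing side = 9 × 3
= 27.0

27.0


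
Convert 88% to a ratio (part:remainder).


88% means 88 parts out of 100; remainder = 12
Part : remainder = 88:12
GCD = 4
= 22:3

22:3


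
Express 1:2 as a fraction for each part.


Total parts = 1 + 2 = 3
First part: 1/3 = 1/3
Second part: 2/3 = 2/3
= 1/3 and 2/3

1/3 and 2/3


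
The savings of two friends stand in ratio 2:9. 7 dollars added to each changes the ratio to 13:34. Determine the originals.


Let A = 2k, B = 9k.
(2k + 7) / (9k + 7) = 13/34
Cross-multiply: 34(2k + 7) = 13(9k + 7)
68k + 238 = 117k + 91
68k - 117k = 91 - 238
-49k = -147
k = -147/-49 = 3
A = 2×3 = 6, B = 9×3 = 27
= A = 6, B = 27

A = 6, B = 27


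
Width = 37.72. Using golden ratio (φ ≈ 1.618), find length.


φ = (1 + √5) / 2 ≈ 1.618
Length = width × φ = 37.72 × 1.618 = 61.03096
≈ 61.03

61.03


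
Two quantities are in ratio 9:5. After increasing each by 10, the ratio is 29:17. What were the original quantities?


Let A = 9k, B = 5k.
(9k + 10) / (5k + 10) = 29/17
Cross-multiply: 17(9k + 10) = 29(5k + 10)
153k + 170 = 145k + 290
153k - 145k = 290 - 170
8k = 120
k = 120/8 = 15
A = 9×15 = 135, B = 5×15 = 75
= A = 135, B = 75

A = 135, B = 75


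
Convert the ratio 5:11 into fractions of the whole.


Total parts = 5 + 11 = 16
First part: 5/16 = 5/16
Second part: 11/16 = 11/16
= 5/16 and 11/16

5/16 and 11/16


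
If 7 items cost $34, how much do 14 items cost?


Direct proportion: y/x = constant
k = 34/7 ≈ 4.8571
y₂ = k × 14 = 34 × 14 / 7 = 476/7
= 68.00

68.00


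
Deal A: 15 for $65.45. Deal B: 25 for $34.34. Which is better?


Deal A: $65.45/15 = $4.3633/unit
Deal B: $34.34/25 = $1.3736/unit
B is cheaper per unit
= Deal B

Deal B
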